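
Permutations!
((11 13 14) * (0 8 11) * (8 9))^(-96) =(14)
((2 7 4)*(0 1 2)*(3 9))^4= ((0 1 2 7 4)(3 9))^4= (9)(0 4 7 2 1)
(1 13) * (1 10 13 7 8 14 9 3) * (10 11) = (1 7 8 14 9 3)(10 13 11) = [0, 7, 2, 1, 4, 5, 6, 8, 14, 3, 13, 10, 12, 11, 9]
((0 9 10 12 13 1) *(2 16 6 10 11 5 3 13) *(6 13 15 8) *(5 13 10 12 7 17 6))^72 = (0 11 1 9 13)(2 10 17 12 16 7 6)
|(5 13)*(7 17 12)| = |(5 13)(7 17 12)| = 6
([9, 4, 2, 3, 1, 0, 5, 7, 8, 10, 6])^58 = (0 6 9 5 10)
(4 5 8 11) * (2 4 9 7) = (2 4 5 8 11 9 7) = [0, 1, 4, 3, 5, 8, 6, 2, 11, 7, 10, 9]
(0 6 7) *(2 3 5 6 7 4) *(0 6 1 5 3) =(0 7 6 4 2)(1 5) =[7, 5, 0, 3, 2, 1, 4, 6]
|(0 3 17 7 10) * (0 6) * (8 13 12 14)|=12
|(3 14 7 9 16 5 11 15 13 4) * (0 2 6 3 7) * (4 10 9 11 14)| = 14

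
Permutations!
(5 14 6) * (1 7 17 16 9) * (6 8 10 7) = (1 6 5 14 8 10 7 17 16 9) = [0, 6, 2, 3, 4, 14, 5, 17, 10, 1, 7, 11, 12, 13, 8, 15, 9, 16]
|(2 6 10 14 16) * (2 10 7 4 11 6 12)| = |(2 12)(4 11 6 7)(10 14 16)| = 12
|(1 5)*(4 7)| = 2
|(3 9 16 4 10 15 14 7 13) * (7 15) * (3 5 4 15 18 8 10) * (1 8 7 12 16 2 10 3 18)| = |(1 8 3 9 2 10 12 16 15 14)(4 18 7 13 5)| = 10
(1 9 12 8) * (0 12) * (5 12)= (0 5 12 8 1 9)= [5, 9, 2, 3, 4, 12, 6, 7, 1, 0, 10, 11, 8]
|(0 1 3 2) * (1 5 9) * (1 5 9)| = |(0 9 5 1 3 2)| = 6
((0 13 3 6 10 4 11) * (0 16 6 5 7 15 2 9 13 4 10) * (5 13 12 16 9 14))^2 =(0 11 12 6 4 9 16)(2 5 15 14 7)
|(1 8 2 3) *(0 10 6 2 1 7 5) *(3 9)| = |(0 10 6 2 9 3 7 5)(1 8)| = 8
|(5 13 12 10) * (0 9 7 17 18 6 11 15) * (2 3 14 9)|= |(0 2 3 14 9 7 17 18 6 11 15)(5 13 12 10)|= 44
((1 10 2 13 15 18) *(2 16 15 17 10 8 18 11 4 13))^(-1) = (1 18 8)(4 11 15 16 10 17 13)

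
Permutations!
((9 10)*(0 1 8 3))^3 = ((0 1 8 3)(9 10))^3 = (0 3 8 1)(9 10)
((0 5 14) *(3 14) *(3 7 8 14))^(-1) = ((0 5 7 8 14))^(-1) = (0 14 8 7 5)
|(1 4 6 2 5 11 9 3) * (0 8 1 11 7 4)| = |(0 8 1)(2 5 7 4 6)(3 11 9)| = 15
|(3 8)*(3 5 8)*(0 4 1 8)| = |(0 4 1 8 5)| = 5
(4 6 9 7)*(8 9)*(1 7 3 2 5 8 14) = (1 7 4 6 14)(2 5 8 9 3) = [0, 7, 5, 2, 6, 8, 14, 4, 9, 3, 10, 11, 12, 13, 1]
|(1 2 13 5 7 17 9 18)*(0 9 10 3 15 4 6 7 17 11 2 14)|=55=|(0 9 18 1 14)(2 13 5 17 10 3 15 4 6 7 11)|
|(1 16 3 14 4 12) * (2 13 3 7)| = |(1 16 7 2 13 3 14 4 12)| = 9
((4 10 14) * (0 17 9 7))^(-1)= (0 7 9 17)(4 14 10)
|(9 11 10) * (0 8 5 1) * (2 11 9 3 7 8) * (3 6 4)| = 11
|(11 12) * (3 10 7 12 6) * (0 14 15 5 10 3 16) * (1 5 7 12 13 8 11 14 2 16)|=|(0 2 16)(1 5 10 12 14 15 7 13 8 11 6)|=33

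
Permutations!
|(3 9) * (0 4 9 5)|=|(0 4 9 3 5)|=5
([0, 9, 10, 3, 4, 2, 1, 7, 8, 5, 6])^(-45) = (1 2)(5 6)(9 10)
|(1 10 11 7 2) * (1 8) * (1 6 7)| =|(1 10 11)(2 8 6 7)| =12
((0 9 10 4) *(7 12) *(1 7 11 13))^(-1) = ((0 9 10 4)(1 7 12 11 13))^(-1) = (0 4 10 9)(1 13 11 12 7)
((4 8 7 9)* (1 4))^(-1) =(1 9 7 8 4)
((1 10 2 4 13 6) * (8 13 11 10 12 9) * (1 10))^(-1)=((1 12 9 8 13 6 10 2 4 11))^(-1)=(1 11 4 2 10 6 13 8 9 12)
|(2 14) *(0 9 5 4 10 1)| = 6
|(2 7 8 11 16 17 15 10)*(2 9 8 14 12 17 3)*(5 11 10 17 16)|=|(2 7 14 12 16 3)(5 11)(8 10 9)(15 17)|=6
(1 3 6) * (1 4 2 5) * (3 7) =(1 7 3 6 4 2 5) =[0, 7, 5, 6, 2, 1, 4, 3]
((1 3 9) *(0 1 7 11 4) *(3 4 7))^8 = ((0 1 4)(3 9)(7 11))^8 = (11)(0 4 1)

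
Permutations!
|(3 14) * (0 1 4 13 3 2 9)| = |(0 1 4 13 3 14 2 9)| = 8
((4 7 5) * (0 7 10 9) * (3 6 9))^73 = (0 7 5 4 10 3 6 9)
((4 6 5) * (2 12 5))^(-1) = ((2 12 5 4 6))^(-1) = (2 6 4 5 12)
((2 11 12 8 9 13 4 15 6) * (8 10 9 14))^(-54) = ((2 11 12 10 9 13 4 15 6)(8 14))^(-54) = (15)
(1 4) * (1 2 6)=[0, 4, 6, 3, 2, 5, 1]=(1 4 2 6)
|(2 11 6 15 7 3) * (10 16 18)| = 6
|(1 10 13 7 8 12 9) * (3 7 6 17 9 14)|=30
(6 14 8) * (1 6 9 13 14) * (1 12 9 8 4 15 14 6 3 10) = (1 3 10)(4 15 14)(6 12 9 13) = [0, 3, 2, 10, 15, 5, 12, 7, 8, 13, 1, 11, 9, 6, 4, 14]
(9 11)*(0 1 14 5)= (0 1 14 5)(9 11)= [1, 14, 2, 3, 4, 0, 6, 7, 8, 11, 10, 9, 12, 13, 5]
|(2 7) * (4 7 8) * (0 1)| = 4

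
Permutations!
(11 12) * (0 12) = (0 12 11) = [12, 1, 2, 3, 4, 5, 6, 7, 8, 9, 10, 0, 11]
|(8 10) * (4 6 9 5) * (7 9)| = |(4 6 7 9 5)(8 10)| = 10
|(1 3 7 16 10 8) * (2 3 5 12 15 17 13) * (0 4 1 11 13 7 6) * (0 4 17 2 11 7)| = |(0 17)(1 5 12 15 2 3 6 4)(7 16 10 8)(11 13)| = 8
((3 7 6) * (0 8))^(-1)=(0 8)(3 6 7)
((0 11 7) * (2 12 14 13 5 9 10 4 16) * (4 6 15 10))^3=((0 11 7)(2 12 14 13 5 9 4 16)(6 15 10))^3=(2 13 4 12 5 16 14 9)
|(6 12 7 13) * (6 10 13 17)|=|(6 12 7 17)(10 13)|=4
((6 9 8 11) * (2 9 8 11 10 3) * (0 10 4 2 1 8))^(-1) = (0 6 11 9 2 4 8 1 3 10) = ((0 10 3 1 8 4 2 9 11 6))^(-1)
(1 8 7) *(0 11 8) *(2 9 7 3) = [11, 0, 9, 2, 4, 5, 6, 1, 3, 7, 10, 8] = (0 11 8 3 2 9 7 1)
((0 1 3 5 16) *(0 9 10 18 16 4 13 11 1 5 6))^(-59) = ((0 5 4 13 11 1 3 6)(9 10 18 16))^(-59) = (0 1 4 6 11 5 3 13)(9 10 18 16)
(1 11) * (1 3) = [0, 11, 2, 1, 4, 5, 6, 7, 8, 9, 10, 3] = (1 11 3)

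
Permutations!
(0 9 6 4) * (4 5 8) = (0 9 6 5 8 4) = [9, 1, 2, 3, 0, 8, 5, 7, 4, 6]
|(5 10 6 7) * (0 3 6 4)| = 7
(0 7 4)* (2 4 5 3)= (0 7 5 3 2 4)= [7, 1, 4, 2, 0, 3, 6, 5]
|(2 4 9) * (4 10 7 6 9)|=|(2 10 7 6 9)|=5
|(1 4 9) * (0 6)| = |(0 6)(1 4 9)| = 6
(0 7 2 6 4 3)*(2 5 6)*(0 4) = (0 7 5 6)(3 4) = [7, 1, 2, 4, 3, 6, 0, 5]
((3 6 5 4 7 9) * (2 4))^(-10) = (2 3 4 6 7 5 9)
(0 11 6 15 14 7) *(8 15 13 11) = [8, 1, 2, 3, 4, 5, 13, 0, 15, 9, 10, 6, 12, 11, 7, 14] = (0 8 15 14 7)(6 13 11)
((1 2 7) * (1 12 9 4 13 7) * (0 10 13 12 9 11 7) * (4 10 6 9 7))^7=((0 6 9 10 13)(1 2)(4 12 11))^7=(0 9 13 6 10)(1 2)(4 12 11)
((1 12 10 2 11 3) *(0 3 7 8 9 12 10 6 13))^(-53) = (0 8 1 12 2 13 7 3 9 10 6 11)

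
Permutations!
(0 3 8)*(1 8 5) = [3, 8, 2, 5, 4, 1, 6, 7, 0] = (0 3 5 1 8)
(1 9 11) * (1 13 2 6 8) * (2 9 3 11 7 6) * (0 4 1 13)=(0 4 1 3 11)(6 8 13 9 7)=[4, 3, 2, 11, 1, 5, 8, 6, 13, 7, 10, 0, 12, 9]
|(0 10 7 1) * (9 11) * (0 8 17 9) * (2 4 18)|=|(0 10 7 1 8 17 9 11)(2 4 18)|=24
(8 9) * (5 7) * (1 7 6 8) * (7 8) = (1 8 9)(5 6 7) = [0, 8, 2, 3, 4, 6, 7, 5, 9, 1]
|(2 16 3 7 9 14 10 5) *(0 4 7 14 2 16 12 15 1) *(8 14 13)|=|(0 4 7 9 2 12 15 1)(3 13 8 14 10 5 16)|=56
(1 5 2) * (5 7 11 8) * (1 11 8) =(1 7 8 5 2 11) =[0, 7, 11, 3, 4, 2, 6, 8, 5, 9, 10, 1]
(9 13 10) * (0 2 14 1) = [2, 0, 14, 3, 4, 5, 6, 7, 8, 13, 9, 11, 12, 10, 1] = (0 2 14 1)(9 13 10)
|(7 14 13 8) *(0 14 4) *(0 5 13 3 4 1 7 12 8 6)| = |(0 14 3 4 5 13 6)(1 7)(8 12)| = 14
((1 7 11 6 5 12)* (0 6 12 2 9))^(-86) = ((0 6 5 2 9)(1 7 11 12))^(-86) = (0 9 2 5 6)(1 11)(7 12)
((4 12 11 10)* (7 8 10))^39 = ((4 12 11 7 8 10))^39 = (4 7)(8 12)(10 11)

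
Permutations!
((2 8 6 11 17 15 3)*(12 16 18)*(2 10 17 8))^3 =(18)(3 15 17 10)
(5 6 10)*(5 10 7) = (10)(5 6 7) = [0, 1, 2, 3, 4, 6, 7, 5, 8, 9, 10]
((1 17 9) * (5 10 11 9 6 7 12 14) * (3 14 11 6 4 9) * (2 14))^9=((1 17 4 9)(2 14 5 10 6 7 12 11 3))^9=(1 17 4 9)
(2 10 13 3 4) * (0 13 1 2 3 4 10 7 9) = (0 13 4 3 10 1 2 7 9) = [13, 2, 7, 10, 3, 5, 6, 9, 8, 0, 1, 11, 12, 4]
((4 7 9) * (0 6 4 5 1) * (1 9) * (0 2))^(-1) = (0 2 1 7 4 6)(5 9)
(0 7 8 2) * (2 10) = (0 7 8 10 2) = [7, 1, 0, 3, 4, 5, 6, 8, 10, 9, 2]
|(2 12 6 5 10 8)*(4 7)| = 6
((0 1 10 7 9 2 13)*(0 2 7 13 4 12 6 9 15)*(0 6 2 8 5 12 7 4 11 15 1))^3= ((1 10 13 8 5 12 2 11 15 6 9 4 7))^3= (1 8 2 6 7 13 12 15 4 10 5 11 9)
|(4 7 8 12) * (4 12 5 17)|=5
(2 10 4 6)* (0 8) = (0 8)(2 10 4 6) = [8, 1, 10, 3, 6, 5, 2, 7, 0, 9, 4]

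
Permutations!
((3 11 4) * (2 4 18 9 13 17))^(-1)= ((2 4 3 11 18 9 13 17))^(-1)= (2 17 13 9 18 11 3 4)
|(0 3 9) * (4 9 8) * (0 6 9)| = |(0 3 8 4)(6 9)| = 4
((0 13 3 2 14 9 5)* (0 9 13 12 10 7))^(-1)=((0 12 10 7)(2 14 13 3)(5 9))^(-1)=(0 7 10 12)(2 3 13 14)(5 9)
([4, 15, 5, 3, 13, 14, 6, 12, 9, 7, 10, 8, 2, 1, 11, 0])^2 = (0 13 15 4 1)(2 14 8 7)(5 11 9 12)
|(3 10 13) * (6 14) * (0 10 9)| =10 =|(0 10 13 3 9)(6 14)|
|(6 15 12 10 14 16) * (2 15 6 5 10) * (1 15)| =4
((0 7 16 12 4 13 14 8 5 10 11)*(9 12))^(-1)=(0 11 10 5 8 14 13 4 12 9 16 7)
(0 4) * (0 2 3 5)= (0 4 2 3 5)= [4, 1, 3, 5, 2, 0]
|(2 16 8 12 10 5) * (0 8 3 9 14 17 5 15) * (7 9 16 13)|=|(0 8 12 10 15)(2 13 7 9 14 17 5)(3 16)|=70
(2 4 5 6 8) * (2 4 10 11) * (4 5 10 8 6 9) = (2 8 5 9 4 10 11) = [0, 1, 8, 3, 10, 9, 6, 7, 5, 4, 11, 2]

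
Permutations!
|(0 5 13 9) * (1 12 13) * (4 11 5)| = 8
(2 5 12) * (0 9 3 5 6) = (0 9 3 5 12 2 6) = [9, 1, 6, 5, 4, 12, 0, 7, 8, 3, 10, 11, 2]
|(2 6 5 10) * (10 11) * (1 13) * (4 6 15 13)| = 9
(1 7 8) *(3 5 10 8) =(1 7 3 5 10 8) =[0, 7, 2, 5, 4, 10, 6, 3, 1, 9, 8]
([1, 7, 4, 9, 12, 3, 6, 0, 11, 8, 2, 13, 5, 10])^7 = (0 1 7)(2 11 3 4 13 9 12 10 8 5)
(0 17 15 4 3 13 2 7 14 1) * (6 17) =(0 6 17 15 4 3 13 2 7 14 1) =[6, 0, 7, 13, 3, 5, 17, 14, 8, 9, 10, 11, 12, 2, 1, 4, 16, 15]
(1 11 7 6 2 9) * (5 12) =(1 11 7 6 2 9)(5 12) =[0, 11, 9, 3, 4, 12, 2, 6, 8, 1, 10, 7, 5]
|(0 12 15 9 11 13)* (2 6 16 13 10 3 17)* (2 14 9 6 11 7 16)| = |(0 12 15 6 2 11 10 3 17 14 9 7 16 13)| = 14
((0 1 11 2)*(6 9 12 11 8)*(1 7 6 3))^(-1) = ((0 7 6 9 12 11 2)(1 8 3))^(-1) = (0 2 11 12 9 6 7)(1 3 8)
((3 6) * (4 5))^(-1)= ((3 6)(4 5))^(-1)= (3 6)(4 5)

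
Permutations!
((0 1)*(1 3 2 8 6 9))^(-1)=((0 3 2 8 6 9 1))^(-1)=(0 1 9 6 8 2 3)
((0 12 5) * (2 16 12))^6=(0 2 16 12 5)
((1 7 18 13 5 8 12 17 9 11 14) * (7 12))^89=(1 14 11 9 17 12)(5 13 18 7 8)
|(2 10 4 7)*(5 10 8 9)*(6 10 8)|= |(2 6 10 4 7)(5 8 9)|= 15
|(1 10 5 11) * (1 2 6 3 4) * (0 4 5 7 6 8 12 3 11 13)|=|(0 4 1 10 7 6 11 2 8 12 3 5 13)|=13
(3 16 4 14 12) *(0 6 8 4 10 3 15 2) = (0 6 8 4 14 12 15 2)(3 16 10) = [6, 1, 0, 16, 14, 5, 8, 7, 4, 9, 3, 11, 15, 13, 12, 2, 10]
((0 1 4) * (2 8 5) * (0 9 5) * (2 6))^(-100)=(0 5)(1 6)(2 4)(8 9)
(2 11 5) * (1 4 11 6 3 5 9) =(1 4 11 9)(2 6 3 5) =[0, 4, 6, 5, 11, 2, 3, 7, 8, 1, 10, 9]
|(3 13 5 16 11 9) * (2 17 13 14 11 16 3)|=8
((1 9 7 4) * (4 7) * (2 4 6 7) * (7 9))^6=(9)(1 2)(4 7)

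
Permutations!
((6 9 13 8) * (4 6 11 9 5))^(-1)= ((4 6 5)(8 11 9 13))^(-1)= (4 5 6)(8 13 9 11)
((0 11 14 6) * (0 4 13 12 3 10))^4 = ((0 11 14 6 4 13 12 3 10))^4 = (0 4 10 6 3 14 12 11 13)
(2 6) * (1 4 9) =(1 4 9)(2 6) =[0, 4, 6, 3, 9, 5, 2, 7, 8, 1]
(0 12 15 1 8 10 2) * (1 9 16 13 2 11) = (0 12 15 9 16 13 2)(1 8 10 11) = [12, 8, 0, 3, 4, 5, 6, 7, 10, 16, 11, 1, 15, 2, 14, 9, 13]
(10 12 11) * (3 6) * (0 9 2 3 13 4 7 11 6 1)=(0 9 2 3 1)(4 7 11 10 12 6 13)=[9, 0, 3, 1, 7, 5, 13, 11, 8, 2, 12, 10, 6, 4]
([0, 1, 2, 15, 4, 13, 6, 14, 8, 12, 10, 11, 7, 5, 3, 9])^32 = (3 9 7)(12 14 15)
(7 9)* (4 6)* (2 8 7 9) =[0, 1, 8, 3, 6, 5, 4, 2, 7, 9] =(9)(2 8 7)(4 6)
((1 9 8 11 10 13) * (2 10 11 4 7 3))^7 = (1 10 3 4 9 13 2 7 8)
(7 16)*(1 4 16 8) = (1 4 16 7 8) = [0, 4, 2, 3, 16, 5, 6, 8, 1, 9, 10, 11, 12, 13, 14, 15, 7]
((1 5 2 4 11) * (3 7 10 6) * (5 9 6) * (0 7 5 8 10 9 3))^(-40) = (1 5 4)(2 11 3)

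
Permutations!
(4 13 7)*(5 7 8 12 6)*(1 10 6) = (1 10 6 5 7 4 13 8 12) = [0, 10, 2, 3, 13, 7, 5, 4, 12, 9, 6, 11, 1, 8]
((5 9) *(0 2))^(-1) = (0 2)(5 9)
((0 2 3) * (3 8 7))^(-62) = ((0 2 8 7 3))^(-62) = (0 7 2 3 8)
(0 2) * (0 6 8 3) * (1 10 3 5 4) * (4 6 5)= (0 2 5 6 8 4 1 10 3)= [2, 10, 5, 0, 1, 6, 8, 7, 4, 9, 3]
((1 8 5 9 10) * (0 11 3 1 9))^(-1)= (0 5 8 1 3 11)(9 10)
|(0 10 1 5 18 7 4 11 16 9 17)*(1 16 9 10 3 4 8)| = |(0 3 4 11 9 17)(1 5 18 7 8)(10 16)| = 30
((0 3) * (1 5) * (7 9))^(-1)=(0 3)(1 5)(7 9)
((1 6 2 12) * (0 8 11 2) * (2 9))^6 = (0 1 2 11)(6 12 9 8)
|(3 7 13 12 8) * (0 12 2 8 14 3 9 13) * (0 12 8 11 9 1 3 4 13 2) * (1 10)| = 30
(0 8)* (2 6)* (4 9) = (0 8)(2 6)(4 9) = [8, 1, 6, 3, 9, 5, 2, 7, 0, 4]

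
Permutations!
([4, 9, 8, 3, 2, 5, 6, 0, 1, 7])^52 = (0 8 7 2 9 4 1)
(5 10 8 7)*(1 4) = (1 4)(5 10 8 7) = [0, 4, 2, 3, 1, 10, 6, 5, 7, 9, 8]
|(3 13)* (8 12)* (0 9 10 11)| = 4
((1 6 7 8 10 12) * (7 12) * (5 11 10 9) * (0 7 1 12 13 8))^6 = (1 11 9 13)(5 8 6 10)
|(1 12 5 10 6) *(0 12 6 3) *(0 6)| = |(0 12 5 10 3 6 1)| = 7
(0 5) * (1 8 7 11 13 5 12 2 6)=[12, 8, 6, 3, 4, 0, 1, 11, 7, 9, 10, 13, 2, 5]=(0 12 2 6 1 8 7 11 13 5)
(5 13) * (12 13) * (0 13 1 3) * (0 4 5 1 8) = (0 13 1 3 4 5 12 8) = [13, 3, 2, 4, 5, 12, 6, 7, 0, 9, 10, 11, 8, 1]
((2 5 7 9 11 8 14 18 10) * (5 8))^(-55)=(18)(5 7 9 11)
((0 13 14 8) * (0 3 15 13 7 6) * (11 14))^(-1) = (0 6 7)(3 8 14 11 13 15)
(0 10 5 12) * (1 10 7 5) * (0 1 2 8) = (0 7 5 12 1 10 2 8) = [7, 10, 8, 3, 4, 12, 6, 5, 0, 9, 2, 11, 1]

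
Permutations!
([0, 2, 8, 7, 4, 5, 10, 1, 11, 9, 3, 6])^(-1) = (1 7 3 10 6 11 8 2)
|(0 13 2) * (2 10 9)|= |(0 13 10 9 2)|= 5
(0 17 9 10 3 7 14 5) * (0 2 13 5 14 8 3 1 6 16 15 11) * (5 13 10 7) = [17, 6, 10, 5, 4, 2, 16, 8, 3, 7, 1, 0, 12, 13, 14, 11, 15, 9] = (0 17 9 7 8 3 5 2 10 1 6 16 15 11)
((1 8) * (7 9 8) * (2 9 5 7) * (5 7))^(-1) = ((1 2 9 8))^(-1) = (1 8 9 2)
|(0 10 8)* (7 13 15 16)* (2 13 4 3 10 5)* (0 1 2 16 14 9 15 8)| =|(0 5 16 7 4 3 10)(1 2 13 8)(9 15 14)| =84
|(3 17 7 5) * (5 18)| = |(3 17 7 18 5)| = 5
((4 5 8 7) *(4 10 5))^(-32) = (10)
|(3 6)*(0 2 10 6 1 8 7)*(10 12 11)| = |(0 2 12 11 10 6 3 1 8 7)| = 10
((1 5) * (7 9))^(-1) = (1 5)(7 9)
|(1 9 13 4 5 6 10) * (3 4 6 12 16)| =|(1 9 13 6 10)(3 4 5 12 16)| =5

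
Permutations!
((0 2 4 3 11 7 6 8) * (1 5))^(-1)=(0 8 6 7 11 3 4 2)(1 5)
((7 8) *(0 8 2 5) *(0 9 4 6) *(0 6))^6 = ((0 8 7 2 5 9 4))^6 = (0 4 9 5 2 7 8)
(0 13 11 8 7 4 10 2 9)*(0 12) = (0 13 11 8 7 4 10 2 9 12) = [13, 1, 9, 3, 10, 5, 6, 4, 7, 12, 2, 8, 0, 11]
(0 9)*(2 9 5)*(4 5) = (0 4 5 2 9) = [4, 1, 9, 3, 5, 2, 6, 7, 8, 0]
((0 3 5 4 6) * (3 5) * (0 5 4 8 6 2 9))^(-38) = ((0 4 2 9)(5 8 6))^(-38) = (0 2)(4 9)(5 8 6)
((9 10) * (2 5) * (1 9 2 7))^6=((1 9 10 2 5 7))^6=(10)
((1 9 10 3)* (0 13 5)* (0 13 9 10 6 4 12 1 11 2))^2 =(13)(0 6 12 10 11)(1 3 2 9 4)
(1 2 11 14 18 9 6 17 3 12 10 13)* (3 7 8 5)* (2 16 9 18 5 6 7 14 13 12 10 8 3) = [0, 16, 11, 10, 4, 2, 17, 3, 6, 7, 12, 13, 8, 1, 5, 15, 9, 14, 18] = (18)(1 16 9 7 3 10 12 8 6 17 14 5 2 11 13)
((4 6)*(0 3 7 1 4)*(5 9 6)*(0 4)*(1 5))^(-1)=((0 3 7 5 9 6 4 1))^(-1)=(0 1 4 6 9 5 7 3)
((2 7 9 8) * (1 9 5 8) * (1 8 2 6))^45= ((1 9 8 6)(2 7 5))^45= (1 9 8 6)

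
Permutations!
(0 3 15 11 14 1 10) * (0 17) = (0 3 15 11 14 1 10 17) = [3, 10, 2, 15, 4, 5, 6, 7, 8, 9, 17, 14, 12, 13, 1, 11, 16, 0]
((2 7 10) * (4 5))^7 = (2 7 10)(4 5)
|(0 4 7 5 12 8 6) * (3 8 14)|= |(0 4 7 5 12 14 3 8 6)|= 9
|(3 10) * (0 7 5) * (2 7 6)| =10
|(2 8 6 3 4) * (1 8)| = 6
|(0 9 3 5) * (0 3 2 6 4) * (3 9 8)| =|(0 8 3 5 9 2 6 4)| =8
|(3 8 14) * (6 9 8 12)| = 6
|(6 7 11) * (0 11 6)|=2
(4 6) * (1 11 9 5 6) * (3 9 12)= (1 11 12 3 9 5 6 4)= [0, 11, 2, 9, 1, 6, 4, 7, 8, 5, 10, 12, 3]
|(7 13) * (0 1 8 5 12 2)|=|(0 1 8 5 12 2)(7 13)|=6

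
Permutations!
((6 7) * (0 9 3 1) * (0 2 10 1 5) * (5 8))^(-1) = ((0 9 3 8 5)(1 2 10)(6 7))^(-1) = (0 5 8 3 9)(1 10 2)(6 7)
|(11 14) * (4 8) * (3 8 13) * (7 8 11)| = |(3 11 14 7 8 4 13)| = 7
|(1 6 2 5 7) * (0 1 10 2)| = 12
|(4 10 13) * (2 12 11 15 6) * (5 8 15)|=21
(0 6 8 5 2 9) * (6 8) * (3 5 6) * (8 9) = [9, 1, 8, 5, 4, 2, 3, 7, 6, 0] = (0 9)(2 8 6 3 5)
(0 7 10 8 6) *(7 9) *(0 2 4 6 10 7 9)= [0, 1, 4, 3, 6, 5, 2, 7, 10, 9, 8]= (2 4 6)(8 10)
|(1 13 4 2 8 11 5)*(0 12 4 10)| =10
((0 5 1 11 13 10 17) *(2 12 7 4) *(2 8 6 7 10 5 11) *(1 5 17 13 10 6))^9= (0 17 13 10 11)(1 12 7 8 2 6 4)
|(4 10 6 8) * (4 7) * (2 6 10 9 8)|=|(10)(2 6)(4 9 8 7)|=4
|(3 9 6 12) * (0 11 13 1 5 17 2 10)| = |(0 11 13 1 5 17 2 10)(3 9 6 12)| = 8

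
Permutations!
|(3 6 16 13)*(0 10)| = |(0 10)(3 6 16 13)| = 4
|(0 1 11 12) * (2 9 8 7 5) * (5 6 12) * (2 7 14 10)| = |(0 1 11 5 7 6 12)(2 9 8 14 10)| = 35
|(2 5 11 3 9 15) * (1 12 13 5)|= 9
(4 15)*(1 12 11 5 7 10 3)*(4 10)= (1 12 11 5 7 4 15 10 3)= [0, 12, 2, 1, 15, 7, 6, 4, 8, 9, 3, 5, 11, 13, 14, 10]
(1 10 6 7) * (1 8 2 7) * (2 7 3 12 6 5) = (1 10 5 2 3 12 6)(7 8) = [0, 10, 3, 12, 4, 2, 1, 8, 7, 9, 5, 11, 6]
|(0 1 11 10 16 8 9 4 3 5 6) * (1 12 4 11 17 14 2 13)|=|(0 12 4 3 5 6)(1 17 14 2 13)(8 9 11 10 16)|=30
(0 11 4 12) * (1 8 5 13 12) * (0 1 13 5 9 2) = [11, 8, 0, 3, 13, 5, 6, 7, 9, 2, 10, 4, 1, 12] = (0 11 4 13 12 1 8 9 2)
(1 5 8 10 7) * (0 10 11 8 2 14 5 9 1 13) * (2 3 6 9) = (0 10 7 13)(1 2 14 5 3 6 9)(8 11) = [10, 2, 14, 6, 4, 3, 9, 13, 11, 1, 7, 8, 12, 0, 5]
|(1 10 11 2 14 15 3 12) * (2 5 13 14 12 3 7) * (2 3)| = 11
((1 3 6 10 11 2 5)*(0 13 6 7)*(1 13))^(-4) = (2 13 10)(5 6 11)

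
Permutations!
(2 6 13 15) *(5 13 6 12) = [0, 1, 12, 3, 4, 13, 6, 7, 8, 9, 10, 11, 5, 15, 14, 2] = (2 12 5 13 15)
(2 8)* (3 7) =(2 8)(3 7) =[0, 1, 8, 7, 4, 5, 6, 3, 2]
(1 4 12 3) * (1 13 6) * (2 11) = (1 4 12 3 13 6)(2 11) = [0, 4, 11, 13, 12, 5, 1, 7, 8, 9, 10, 2, 3, 6]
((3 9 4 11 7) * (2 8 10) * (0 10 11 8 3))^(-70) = (0 2 9 8 7 10 3 4 11)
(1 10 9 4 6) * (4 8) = (1 10 9 8 4 6) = [0, 10, 2, 3, 6, 5, 1, 7, 4, 8, 9]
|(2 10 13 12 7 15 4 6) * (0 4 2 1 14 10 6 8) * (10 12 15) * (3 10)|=|(0 4 8)(1 14 12 7 3 10 13 15 2 6)|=30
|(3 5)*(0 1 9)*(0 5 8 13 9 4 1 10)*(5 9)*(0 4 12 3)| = 9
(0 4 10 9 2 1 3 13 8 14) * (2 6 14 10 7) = (0 4 7 2 1 3 13 8 10 9 6 14) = [4, 3, 1, 13, 7, 5, 14, 2, 10, 6, 9, 11, 12, 8, 0]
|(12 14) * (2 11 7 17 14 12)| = 5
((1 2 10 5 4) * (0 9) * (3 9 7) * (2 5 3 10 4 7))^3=((0 2 4 1 5 7 10 3 9))^3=(0 1 10)(2 5 3)(4 7 9)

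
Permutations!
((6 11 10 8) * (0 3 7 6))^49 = ((0 3 7 6 11 10 8))^49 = (11)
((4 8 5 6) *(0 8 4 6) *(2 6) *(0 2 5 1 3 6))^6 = (0 2 5 6 3 1 8)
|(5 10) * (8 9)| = |(5 10)(8 9)| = 2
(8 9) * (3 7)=[0, 1, 2, 7, 4, 5, 6, 3, 9, 8]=(3 7)(8 9)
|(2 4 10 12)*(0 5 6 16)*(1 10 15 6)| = 10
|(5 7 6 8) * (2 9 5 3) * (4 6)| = |(2 9 5 7 4 6 8 3)| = 8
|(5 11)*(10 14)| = 2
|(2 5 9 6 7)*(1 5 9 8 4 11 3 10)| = |(1 5 8 4 11 3 10)(2 9 6 7)| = 28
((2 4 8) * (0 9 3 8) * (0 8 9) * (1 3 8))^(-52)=((1 3 9 8 2 4))^(-52)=(1 9 2)(3 8 4)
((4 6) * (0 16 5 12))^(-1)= ((0 16 5 12)(4 6))^(-1)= (0 12 5 16)(4 6)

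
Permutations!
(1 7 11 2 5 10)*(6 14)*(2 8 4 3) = (1 7 11 8 4 3 2 5 10)(6 14) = [0, 7, 5, 2, 3, 10, 14, 11, 4, 9, 1, 8, 12, 13, 6]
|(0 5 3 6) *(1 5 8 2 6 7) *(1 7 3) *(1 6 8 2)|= |(0 2 8 1 5 6)|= 6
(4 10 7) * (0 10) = (0 10 7 4) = [10, 1, 2, 3, 0, 5, 6, 4, 8, 9, 7]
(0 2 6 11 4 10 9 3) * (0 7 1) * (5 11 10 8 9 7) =(0 2 6 10 7 1)(3 5 11 4 8 9) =[2, 0, 6, 5, 8, 11, 10, 1, 9, 3, 7, 4]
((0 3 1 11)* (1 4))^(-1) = (0 11 1 4 3)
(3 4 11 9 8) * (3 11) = (3 4)(8 11 9) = [0, 1, 2, 4, 3, 5, 6, 7, 11, 8, 10, 9]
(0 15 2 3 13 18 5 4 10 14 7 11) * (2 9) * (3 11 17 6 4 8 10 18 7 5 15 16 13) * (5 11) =(0 16 13 7 17 6 4 18 15 9 2 5 8 10 14 11) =[16, 1, 5, 3, 18, 8, 4, 17, 10, 2, 14, 0, 12, 7, 11, 9, 13, 6, 15]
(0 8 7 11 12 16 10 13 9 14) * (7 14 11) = [8, 1, 2, 3, 4, 5, 6, 7, 14, 11, 13, 12, 16, 9, 0, 15, 10] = (0 8 14)(9 11 12 16 10 13)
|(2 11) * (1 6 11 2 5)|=4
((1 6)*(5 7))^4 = (7)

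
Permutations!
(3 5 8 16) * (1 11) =(1 11)(3 5 8 16) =[0, 11, 2, 5, 4, 8, 6, 7, 16, 9, 10, 1, 12, 13, 14, 15, 3]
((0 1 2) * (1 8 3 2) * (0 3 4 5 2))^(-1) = (0 3 2 5 4 8)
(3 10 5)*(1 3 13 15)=(1 3 10 5 13 15)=[0, 3, 2, 10, 4, 13, 6, 7, 8, 9, 5, 11, 12, 15, 14, 1]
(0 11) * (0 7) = (0 11 7) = [11, 1, 2, 3, 4, 5, 6, 0, 8, 9, 10, 7]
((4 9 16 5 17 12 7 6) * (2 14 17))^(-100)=(17)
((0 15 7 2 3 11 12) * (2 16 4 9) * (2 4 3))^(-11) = (0 16 12 7 11 15 3)(4 9) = ((0 15 7 16 3 11 12)(4 9))^(-11)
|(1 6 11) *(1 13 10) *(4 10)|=6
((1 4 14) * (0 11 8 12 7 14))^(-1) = (0 4 1 14 7 12 8 11)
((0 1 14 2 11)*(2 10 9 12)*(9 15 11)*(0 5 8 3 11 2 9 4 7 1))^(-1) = (1 7 4 2 15 10 14)(3 8 5 11)(9 12)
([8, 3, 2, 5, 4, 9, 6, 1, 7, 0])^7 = (9)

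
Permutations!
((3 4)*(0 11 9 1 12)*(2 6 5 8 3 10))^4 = ((0 11 9 1 12)(2 6 5 8 3 4 10))^4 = (0 12 1 9 11)(2 3 6 4 5 10 8)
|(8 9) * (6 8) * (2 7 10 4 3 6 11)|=|(2 7 10 4 3 6 8 9 11)|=9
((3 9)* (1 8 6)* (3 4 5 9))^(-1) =(1 6 8)(4 9 5) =((1 8 6)(4 5 9))^(-1)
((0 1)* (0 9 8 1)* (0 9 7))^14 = (0 7 1 8 9)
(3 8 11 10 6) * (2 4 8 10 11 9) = (11)(2 4 8 9)(3 10 6) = [0, 1, 4, 10, 8, 5, 3, 7, 9, 2, 6, 11]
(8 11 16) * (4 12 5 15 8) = [0, 1, 2, 3, 12, 15, 6, 7, 11, 9, 10, 16, 5, 13, 14, 8, 4] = (4 12 5 15 8 11 16)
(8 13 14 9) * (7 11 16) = (7 11 16)(8 13 14 9) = [0, 1, 2, 3, 4, 5, 6, 11, 13, 8, 10, 16, 12, 14, 9, 15, 7]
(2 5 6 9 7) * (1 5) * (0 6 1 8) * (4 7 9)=(9)(0 6 4 7 2 8)(1 5)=[6, 5, 8, 3, 7, 1, 4, 2, 0, 9]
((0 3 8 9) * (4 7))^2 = ((0 3 8 9)(4 7))^2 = (0 8)(3 9)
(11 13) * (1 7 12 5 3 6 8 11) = (1 7 12 5 3 6 8 11 13) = [0, 7, 2, 6, 4, 3, 8, 12, 11, 9, 10, 13, 5, 1]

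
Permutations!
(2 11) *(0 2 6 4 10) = (0 2 11 6 4 10) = [2, 1, 11, 3, 10, 5, 4, 7, 8, 9, 0, 6]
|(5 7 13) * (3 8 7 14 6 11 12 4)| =|(3 8 7 13 5 14 6 11 12 4)| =10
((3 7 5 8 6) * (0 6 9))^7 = (9)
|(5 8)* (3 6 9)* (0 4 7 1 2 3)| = 8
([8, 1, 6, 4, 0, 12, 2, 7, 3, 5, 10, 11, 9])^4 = (5 12 9)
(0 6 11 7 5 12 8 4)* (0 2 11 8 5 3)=(0 6 8 4 2 11 7 3)(5 12)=[6, 1, 11, 0, 2, 12, 8, 3, 4, 9, 10, 7, 5]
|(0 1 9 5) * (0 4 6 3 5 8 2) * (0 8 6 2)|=9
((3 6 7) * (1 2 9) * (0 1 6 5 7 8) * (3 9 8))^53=(0 1 2 8)(3 9 5 6 7)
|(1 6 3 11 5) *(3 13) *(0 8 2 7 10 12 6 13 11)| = 12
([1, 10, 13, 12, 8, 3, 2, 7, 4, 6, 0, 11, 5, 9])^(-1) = [10, 0, 6, 5, 8, 12, 9, 7, 4, 13, 1, 11, 3, 2]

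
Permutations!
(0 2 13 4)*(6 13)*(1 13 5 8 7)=(0 2 6 5 8 7 1 13 4)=[2, 13, 6, 3, 0, 8, 5, 1, 7, 9, 10, 11, 12, 4]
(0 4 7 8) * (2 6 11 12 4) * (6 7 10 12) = (0 2 7 8)(4 10 12)(6 11) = [2, 1, 7, 3, 10, 5, 11, 8, 0, 9, 12, 6, 4]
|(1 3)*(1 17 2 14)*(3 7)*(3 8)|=7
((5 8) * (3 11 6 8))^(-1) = ((3 11 6 8 5))^(-1) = (3 5 8 6 11)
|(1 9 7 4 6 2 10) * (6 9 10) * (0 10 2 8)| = 6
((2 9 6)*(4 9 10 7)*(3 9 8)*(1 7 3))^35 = (10)(1 8 4 7)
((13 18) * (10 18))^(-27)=((10 18 13))^(-27)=(18)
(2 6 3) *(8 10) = (2 6 3)(8 10) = [0, 1, 6, 2, 4, 5, 3, 7, 10, 9, 8]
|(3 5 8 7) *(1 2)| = 4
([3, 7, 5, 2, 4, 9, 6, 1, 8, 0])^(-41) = (0 9 5 2 3)(1 7)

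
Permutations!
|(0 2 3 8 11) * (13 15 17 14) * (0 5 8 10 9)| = 60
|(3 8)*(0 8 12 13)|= |(0 8 3 12 13)|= 5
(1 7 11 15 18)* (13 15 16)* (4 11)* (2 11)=(1 7 4 2 11 16 13 15 18)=[0, 7, 11, 3, 2, 5, 6, 4, 8, 9, 10, 16, 12, 15, 14, 18, 13, 17, 1]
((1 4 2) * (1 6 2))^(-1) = ((1 4)(2 6))^(-1) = (1 4)(2 6)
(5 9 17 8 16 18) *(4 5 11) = (4 5 9 17 8 16 18 11) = [0, 1, 2, 3, 5, 9, 6, 7, 16, 17, 10, 4, 12, 13, 14, 15, 18, 8, 11]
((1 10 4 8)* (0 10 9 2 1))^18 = ((0 10 4 8)(1 9 2))^18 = (0 4)(8 10)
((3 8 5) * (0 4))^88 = (3 8 5) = ((0 4)(3 8 5))^88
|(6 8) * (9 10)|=2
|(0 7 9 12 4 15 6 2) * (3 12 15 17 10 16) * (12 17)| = |(0 7 9 15 6 2)(3 17 10 16)(4 12)| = 12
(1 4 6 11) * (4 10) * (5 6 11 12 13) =(1 10 4 11)(5 6 12 13) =[0, 10, 2, 3, 11, 6, 12, 7, 8, 9, 4, 1, 13, 5]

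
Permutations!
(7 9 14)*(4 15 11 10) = (4 15 11 10)(7 9 14) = [0, 1, 2, 3, 15, 5, 6, 9, 8, 14, 4, 10, 12, 13, 7, 11]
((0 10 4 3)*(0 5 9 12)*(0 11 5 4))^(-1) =((0 10)(3 4)(5 9 12 11))^(-1) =(0 10)(3 4)(5 11 12 9)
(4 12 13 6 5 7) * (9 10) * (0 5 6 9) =(0 5 7 4 12 13 9 10) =[5, 1, 2, 3, 12, 7, 6, 4, 8, 10, 0, 11, 13, 9]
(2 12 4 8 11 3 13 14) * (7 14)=(2 12 4 8 11 3 13 7 14)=[0, 1, 12, 13, 8, 5, 6, 14, 11, 9, 10, 3, 4, 7, 2]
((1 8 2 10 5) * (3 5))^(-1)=((1 8 2 10 3 5))^(-1)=(1 5 3 10 2 8)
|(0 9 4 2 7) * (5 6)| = |(0 9 4 2 7)(5 6)| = 10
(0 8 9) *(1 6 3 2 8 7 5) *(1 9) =(0 7 5 9)(1 6 3 2 8) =[7, 6, 8, 2, 4, 9, 3, 5, 1, 0]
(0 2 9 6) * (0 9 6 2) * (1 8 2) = [0, 8, 6, 3, 4, 5, 9, 7, 2, 1] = (1 8 2 6 9)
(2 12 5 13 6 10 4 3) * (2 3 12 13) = (2 13 6 10 4 12 5) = [0, 1, 13, 3, 12, 2, 10, 7, 8, 9, 4, 11, 5, 6]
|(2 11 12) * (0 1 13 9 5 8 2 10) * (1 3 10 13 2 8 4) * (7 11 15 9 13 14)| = |(0 3 10)(1 2 15 9 5 4)(7 11 12 14)| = 12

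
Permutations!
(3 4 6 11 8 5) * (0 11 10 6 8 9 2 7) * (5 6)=(0 11 9 2 7)(3 4 8 6 10 5)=[11, 1, 7, 4, 8, 3, 10, 0, 6, 2, 5, 9]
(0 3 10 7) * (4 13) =(0 3 10 7)(4 13) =[3, 1, 2, 10, 13, 5, 6, 0, 8, 9, 7, 11, 12, 4]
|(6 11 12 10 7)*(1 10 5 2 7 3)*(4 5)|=21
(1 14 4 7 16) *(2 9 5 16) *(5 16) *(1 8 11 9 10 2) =(1 14 4 7)(2 10)(8 11 9 16) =[0, 14, 10, 3, 7, 5, 6, 1, 11, 16, 2, 9, 12, 13, 4, 15, 8]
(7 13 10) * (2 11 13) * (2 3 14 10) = (2 11 13)(3 14 10 7) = [0, 1, 11, 14, 4, 5, 6, 3, 8, 9, 7, 13, 12, 2, 10]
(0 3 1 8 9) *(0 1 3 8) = (0 8 9 1) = [8, 0, 2, 3, 4, 5, 6, 7, 9, 1]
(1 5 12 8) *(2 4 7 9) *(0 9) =[9, 5, 4, 3, 7, 12, 6, 0, 1, 2, 10, 11, 8] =(0 9 2 4 7)(1 5 12 8)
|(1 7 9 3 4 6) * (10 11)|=|(1 7 9 3 4 6)(10 11)|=6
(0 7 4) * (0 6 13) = (0 7 4 6 13) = [7, 1, 2, 3, 6, 5, 13, 4, 8, 9, 10, 11, 12, 0]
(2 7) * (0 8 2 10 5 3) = (0 8 2 7 10 5 3) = [8, 1, 7, 0, 4, 3, 6, 10, 2, 9, 5]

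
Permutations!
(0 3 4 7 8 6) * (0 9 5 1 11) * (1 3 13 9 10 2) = [13, 11, 1, 4, 7, 3, 10, 8, 6, 5, 2, 0, 12, 9] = (0 13 9 5 3 4 7 8 6 10 2 1 11)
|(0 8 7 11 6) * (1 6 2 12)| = 8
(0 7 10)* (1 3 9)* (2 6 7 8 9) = (0 8 9 1 3 2 6 7 10) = [8, 3, 6, 2, 4, 5, 7, 10, 9, 1, 0]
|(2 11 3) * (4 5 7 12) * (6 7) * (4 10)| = 6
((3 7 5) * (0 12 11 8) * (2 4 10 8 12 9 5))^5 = (0 2 9 4 5 10 3 8 7)(11 12)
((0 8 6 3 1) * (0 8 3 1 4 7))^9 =(8)(0 3 4 7)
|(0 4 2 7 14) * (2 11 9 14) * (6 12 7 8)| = |(0 4 11 9 14)(2 8 6 12 7)| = 5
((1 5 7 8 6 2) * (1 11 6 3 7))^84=(11)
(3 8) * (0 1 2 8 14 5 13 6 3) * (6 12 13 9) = (0 1 2 8)(3 14 5 9 6)(12 13) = [1, 2, 8, 14, 4, 9, 3, 7, 0, 6, 10, 11, 13, 12, 5]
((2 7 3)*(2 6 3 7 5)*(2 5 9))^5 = (2 9)(3 6)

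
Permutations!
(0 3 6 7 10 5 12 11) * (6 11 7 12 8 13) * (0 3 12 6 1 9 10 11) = (0 12 7 11 3)(1 9 10 5 8 13) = [12, 9, 2, 0, 4, 8, 6, 11, 13, 10, 5, 3, 7, 1]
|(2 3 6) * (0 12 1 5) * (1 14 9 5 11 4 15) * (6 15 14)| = 12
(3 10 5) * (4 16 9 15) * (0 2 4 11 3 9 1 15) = [2, 15, 4, 10, 16, 9, 6, 7, 8, 0, 5, 3, 12, 13, 14, 11, 1] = (0 2 4 16 1 15 11 3 10 5 9)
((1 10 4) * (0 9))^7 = (0 9)(1 10 4)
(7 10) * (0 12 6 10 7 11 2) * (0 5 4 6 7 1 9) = (0 12 7 1 9)(2 5 4 6 10 11) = [12, 9, 5, 3, 6, 4, 10, 1, 8, 0, 11, 2, 7]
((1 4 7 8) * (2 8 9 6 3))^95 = (1 8 2 3 6 9 7 4)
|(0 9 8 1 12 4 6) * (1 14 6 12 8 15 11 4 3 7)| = |(0 9 15 11 4 12 3 7 1 8 14 6)| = 12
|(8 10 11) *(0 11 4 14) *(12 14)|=|(0 11 8 10 4 12 14)|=7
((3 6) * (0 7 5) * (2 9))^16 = ((0 7 5)(2 9)(3 6))^16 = (9)(0 7 5)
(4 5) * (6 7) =(4 5)(6 7) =[0, 1, 2, 3, 5, 4, 7, 6]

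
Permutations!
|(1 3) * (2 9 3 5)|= 5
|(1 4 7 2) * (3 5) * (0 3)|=|(0 3 5)(1 4 7 2)|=12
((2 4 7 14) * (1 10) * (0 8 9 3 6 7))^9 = ((0 8 9 3 6 7 14 2 4)(1 10))^9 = (14)(1 10)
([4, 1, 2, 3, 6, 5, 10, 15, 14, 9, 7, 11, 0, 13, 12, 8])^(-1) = [12, 1, 2, 3, 0, 5, 4, 10, 15, 9, 6, 11, 14, 13, 8, 7]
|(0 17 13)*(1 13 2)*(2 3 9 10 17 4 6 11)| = 28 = |(0 4 6 11 2 1 13)(3 9 10 17)|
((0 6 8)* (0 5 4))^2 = (0 8 4 6 5)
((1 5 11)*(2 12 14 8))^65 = (1 11 5)(2 12 14 8)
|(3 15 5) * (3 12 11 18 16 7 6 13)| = |(3 15 5 12 11 18 16 7 6 13)| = 10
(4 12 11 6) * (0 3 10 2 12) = (0 3 10 2 12 11 6 4) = [3, 1, 12, 10, 0, 5, 4, 7, 8, 9, 2, 6, 11]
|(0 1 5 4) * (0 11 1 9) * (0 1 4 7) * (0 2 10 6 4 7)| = 12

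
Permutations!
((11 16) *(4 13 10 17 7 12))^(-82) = (4 10 7)(12 13 17)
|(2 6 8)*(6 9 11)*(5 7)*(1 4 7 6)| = 9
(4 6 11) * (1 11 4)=(1 11)(4 6)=[0, 11, 2, 3, 6, 5, 4, 7, 8, 9, 10, 1]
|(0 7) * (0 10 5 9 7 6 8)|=|(0 6 8)(5 9 7 10)|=12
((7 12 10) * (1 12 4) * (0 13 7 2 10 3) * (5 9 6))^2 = (0 7 1 3 13 4 12)(5 6 9)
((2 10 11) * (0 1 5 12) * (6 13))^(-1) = ((0 1 5 12)(2 10 11)(6 13))^(-1) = (0 12 5 1)(2 11 10)(6 13)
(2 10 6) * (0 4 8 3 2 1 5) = (0 4 8 3 2 10 6 1 5) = [4, 5, 10, 2, 8, 0, 1, 7, 3, 9, 6]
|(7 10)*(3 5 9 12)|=|(3 5 9 12)(7 10)|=4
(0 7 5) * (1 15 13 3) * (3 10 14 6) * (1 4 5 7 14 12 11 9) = [14, 15, 2, 4, 5, 0, 3, 7, 8, 1, 12, 9, 11, 10, 6, 13] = (0 14 6 3 4 5)(1 15 13 10 12 11 9)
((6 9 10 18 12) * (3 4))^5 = ((3 4)(6 9 10 18 12))^5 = (18)(3 4)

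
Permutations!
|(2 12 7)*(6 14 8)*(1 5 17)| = |(1 5 17)(2 12 7)(6 14 8)| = 3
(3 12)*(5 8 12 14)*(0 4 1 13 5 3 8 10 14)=(0 4 1 13 5 10 14 3)(8 12)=[4, 13, 2, 0, 1, 10, 6, 7, 12, 9, 14, 11, 8, 5, 3]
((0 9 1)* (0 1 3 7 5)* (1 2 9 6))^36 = (0 9)(1 7)(2 5)(3 6)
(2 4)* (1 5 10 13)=(1 5 10 13)(2 4)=[0, 5, 4, 3, 2, 10, 6, 7, 8, 9, 13, 11, 12, 1]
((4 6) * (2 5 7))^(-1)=((2 5 7)(4 6))^(-1)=(2 7 5)(4 6)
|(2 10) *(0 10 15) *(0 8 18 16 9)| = |(0 10 2 15 8 18 16 9)| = 8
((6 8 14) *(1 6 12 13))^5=((1 6 8 14 12 13))^5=(1 13 12 14 8 6)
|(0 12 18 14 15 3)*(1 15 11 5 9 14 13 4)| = |(0 12 18 13 4 1 15 3)(5 9 14 11)| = 8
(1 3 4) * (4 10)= (1 3 10 4)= [0, 3, 2, 10, 1, 5, 6, 7, 8, 9, 4]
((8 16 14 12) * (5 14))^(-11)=((5 14 12 8 16))^(-11)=(5 16 8 12 14)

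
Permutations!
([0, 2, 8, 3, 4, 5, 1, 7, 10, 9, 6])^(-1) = [0, 6, 1, 3, 4, 5, 10, 7, 2, 9, 8]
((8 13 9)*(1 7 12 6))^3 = ((1 7 12 6)(8 13 9))^3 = (13)(1 6 12 7)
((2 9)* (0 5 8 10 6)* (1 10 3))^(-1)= (0 6 10 1 3 8 5)(2 9)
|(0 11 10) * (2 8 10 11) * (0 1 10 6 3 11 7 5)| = 8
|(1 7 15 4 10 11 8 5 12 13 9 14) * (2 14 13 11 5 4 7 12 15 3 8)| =|(1 12 11 2 14)(3 8 4 10 5 15 7)(9 13)| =70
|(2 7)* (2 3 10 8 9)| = 6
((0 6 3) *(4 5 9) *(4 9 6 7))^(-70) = ((9)(0 7 4 5 6 3))^(-70) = (9)(0 4 6)(3 7 5)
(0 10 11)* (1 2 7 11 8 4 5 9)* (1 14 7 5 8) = (0 10 1 2 5 9 14 7 11)(4 8) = [10, 2, 5, 3, 8, 9, 6, 11, 4, 14, 1, 0, 12, 13, 7]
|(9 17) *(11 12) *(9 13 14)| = 4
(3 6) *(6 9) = (3 9 6) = [0, 1, 2, 9, 4, 5, 3, 7, 8, 6]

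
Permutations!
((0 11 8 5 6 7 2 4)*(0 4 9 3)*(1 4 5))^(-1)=(0 3 9 2 7 6 5 4 1 8 11)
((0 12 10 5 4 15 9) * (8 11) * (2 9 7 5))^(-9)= (0 12 10 2 9)(4 5 7 15)(8 11)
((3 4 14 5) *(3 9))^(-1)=((3 4 14 5 9))^(-1)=(3 9 5 14 4)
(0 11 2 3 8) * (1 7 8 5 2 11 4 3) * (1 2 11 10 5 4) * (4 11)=(0 1 7 8)(3 11 10 5 4)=[1, 7, 2, 11, 3, 4, 6, 8, 0, 9, 5, 10]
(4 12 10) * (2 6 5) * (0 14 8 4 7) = (0 14 8 4 12 10 7)(2 6 5) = [14, 1, 6, 3, 12, 2, 5, 0, 4, 9, 7, 11, 10, 13, 8]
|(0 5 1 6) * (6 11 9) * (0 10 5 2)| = 6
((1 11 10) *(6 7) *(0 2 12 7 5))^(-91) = (0 5 6 7 12 2)(1 10 11)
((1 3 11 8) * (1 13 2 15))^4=(1 13 3 2 11 15 8)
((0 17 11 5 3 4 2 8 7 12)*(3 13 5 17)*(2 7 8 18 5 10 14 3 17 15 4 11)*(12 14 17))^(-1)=(0 12)(2 17 10 13 5 18)(3 14 7 4 15 11)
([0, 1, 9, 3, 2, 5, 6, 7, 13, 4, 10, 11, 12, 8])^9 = [0, 1, 2, 3, 4, 5, 6, 7, 13, 9, 10, 11, 12, 8]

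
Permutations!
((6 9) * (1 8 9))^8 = (9)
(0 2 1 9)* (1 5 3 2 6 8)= (0 6 8 1 9)(2 5 3)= [6, 9, 5, 2, 4, 3, 8, 7, 1, 0]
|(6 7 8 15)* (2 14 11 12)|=|(2 14 11 12)(6 7 8 15)|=4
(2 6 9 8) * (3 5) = (2 6 9 8)(3 5) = [0, 1, 6, 5, 4, 3, 9, 7, 2, 8]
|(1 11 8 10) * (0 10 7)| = 6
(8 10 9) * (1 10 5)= (1 10 9 8 5)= [0, 10, 2, 3, 4, 1, 6, 7, 5, 8, 9]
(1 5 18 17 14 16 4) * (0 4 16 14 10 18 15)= [4, 5, 2, 3, 1, 15, 6, 7, 8, 9, 18, 11, 12, 13, 14, 0, 16, 10, 17]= (0 4 1 5 15)(10 18 17)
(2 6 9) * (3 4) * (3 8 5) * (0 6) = (0 6 9 2)(3 4 8 5) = [6, 1, 0, 4, 8, 3, 9, 7, 5, 2]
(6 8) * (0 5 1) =(0 5 1)(6 8) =[5, 0, 2, 3, 4, 1, 8, 7, 6]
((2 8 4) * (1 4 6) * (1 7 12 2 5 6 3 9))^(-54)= ((1 4 5 6 7 12 2 8 3 9))^(-54)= (1 2 5 3 7)(4 8 6 9 12)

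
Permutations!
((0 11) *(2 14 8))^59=((0 11)(2 14 8))^59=(0 11)(2 8 14)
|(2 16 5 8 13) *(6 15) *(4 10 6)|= 20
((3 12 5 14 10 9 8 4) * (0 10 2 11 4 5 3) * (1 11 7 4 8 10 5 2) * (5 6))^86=((0 6 5 14 1 11 8 2 7 4)(3 12)(9 10))^86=(0 8 5 7 1)(2 14 4 11 6)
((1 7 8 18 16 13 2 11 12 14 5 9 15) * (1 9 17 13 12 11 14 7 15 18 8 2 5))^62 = ((1 15 9 18 16 12 7 2 14)(5 17 13))^62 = (1 14 2 7 12 16 18 9 15)(5 13 17)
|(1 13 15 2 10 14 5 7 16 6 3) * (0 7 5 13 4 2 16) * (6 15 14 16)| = 8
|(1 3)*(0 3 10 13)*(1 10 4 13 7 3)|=|(0 1 4 13)(3 10 7)|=12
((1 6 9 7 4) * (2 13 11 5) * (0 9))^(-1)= (0 6 1 4 7 9)(2 5 11 13)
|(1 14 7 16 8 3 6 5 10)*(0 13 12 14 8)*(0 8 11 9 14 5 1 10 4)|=|(0 13 12 5 4)(1 11 9 14 7 16 8 3 6)|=45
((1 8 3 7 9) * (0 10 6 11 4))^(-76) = ((0 10 6 11 4)(1 8 3 7 9))^(-76) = (0 4 11 6 10)(1 9 7 3 8)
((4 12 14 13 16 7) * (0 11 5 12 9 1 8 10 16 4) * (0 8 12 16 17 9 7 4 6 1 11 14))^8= ((0 14 13 6 1 12)(4 7 8 10 17 9 11 5 16))^8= (0 13 1)(4 16 5 11 9 17 10 8 7)(6 12 14)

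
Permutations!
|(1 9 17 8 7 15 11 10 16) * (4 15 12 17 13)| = |(1 9 13 4 15 11 10 16)(7 12 17 8)| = 8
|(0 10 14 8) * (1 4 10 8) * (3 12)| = |(0 8)(1 4 10 14)(3 12)| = 4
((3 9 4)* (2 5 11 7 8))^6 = (2 5 11 7 8)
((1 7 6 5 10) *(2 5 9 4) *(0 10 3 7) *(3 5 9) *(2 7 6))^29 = ((0 10 1)(2 9 4 7)(3 6))^29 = (0 1 10)(2 9 4 7)(3 6)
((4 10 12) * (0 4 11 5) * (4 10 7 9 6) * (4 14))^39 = (0 5 11 12 10)(4 14 6 9 7)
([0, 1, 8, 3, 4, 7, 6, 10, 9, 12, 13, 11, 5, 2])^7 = (2 13 10 7 5 12 9 8)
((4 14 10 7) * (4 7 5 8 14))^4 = ((5 8 14 10))^4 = (14)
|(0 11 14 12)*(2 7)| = 4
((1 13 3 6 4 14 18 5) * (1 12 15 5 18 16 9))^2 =(18)(1 3 4 16)(5 15 12)(6 14 9 13) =((18)(1 13 3 6 4 14 16 9)(5 12 15))^2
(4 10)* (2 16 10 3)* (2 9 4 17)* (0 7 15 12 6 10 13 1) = (0 7 15 12 6 10 17 2 16 13 1)(3 9 4) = [7, 0, 16, 9, 3, 5, 10, 15, 8, 4, 17, 11, 6, 1, 14, 12, 13, 2]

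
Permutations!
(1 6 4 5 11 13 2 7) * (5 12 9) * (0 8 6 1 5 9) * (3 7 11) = (0 8 6 4 12)(2 11 13)(3 7 5) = [8, 1, 11, 7, 12, 3, 4, 5, 6, 9, 10, 13, 0, 2]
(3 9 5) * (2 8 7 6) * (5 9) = (9)(2 8 7 6)(3 5) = [0, 1, 8, 5, 4, 3, 2, 6, 7, 9]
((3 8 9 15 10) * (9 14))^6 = (15)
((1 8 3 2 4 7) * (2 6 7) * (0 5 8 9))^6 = ((0 5 8 3 6 7 1 9)(2 4))^6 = (0 1 6 8)(3 5 9 7)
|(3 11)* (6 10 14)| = 6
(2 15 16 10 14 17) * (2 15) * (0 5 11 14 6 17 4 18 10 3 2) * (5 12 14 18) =(0 12 14 4 5 11 18 10 6 17 15 16 3 2) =[12, 1, 0, 2, 5, 11, 17, 7, 8, 9, 6, 18, 14, 13, 4, 16, 3, 15, 10]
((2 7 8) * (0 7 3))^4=(0 3 2 8 7)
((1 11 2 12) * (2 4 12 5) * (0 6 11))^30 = (12)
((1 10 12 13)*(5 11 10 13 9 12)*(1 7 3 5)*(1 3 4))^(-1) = ((1 13 7 4)(3 5 11 10)(9 12))^(-1) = (1 4 7 13)(3 10 11 5)(9 12)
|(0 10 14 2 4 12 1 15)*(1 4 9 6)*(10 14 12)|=21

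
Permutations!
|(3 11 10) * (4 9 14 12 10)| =|(3 11 4 9 14 12 10)| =7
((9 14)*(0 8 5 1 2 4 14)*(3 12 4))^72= ((0 8 5 1 2 3 12 4 14 9))^72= (0 5 2 12 14)(1 3 4 9 8)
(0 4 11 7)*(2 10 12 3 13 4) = (0 2 10 12 3 13 4 11 7) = [2, 1, 10, 13, 11, 5, 6, 0, 8, 9, 12, 7, 3, 4]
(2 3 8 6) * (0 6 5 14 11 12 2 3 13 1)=[6, 0, 13, 8, 4, 14, 3, 7, 5, 9, 10, 12, 2, 1, 11]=(0 6 3 8 5 14 11 12 2 13 1)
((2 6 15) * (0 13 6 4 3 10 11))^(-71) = (0 13 6 15 2 4 3 10 11)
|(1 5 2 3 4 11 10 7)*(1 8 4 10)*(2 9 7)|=21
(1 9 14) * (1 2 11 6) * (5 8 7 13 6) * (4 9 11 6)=[0, 11, 6, 3, 9, 8, 1, 13, 7, 14, 10, 5, 12, 4, 2]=(1 11 5 8 7 13 4 9 14 2 6)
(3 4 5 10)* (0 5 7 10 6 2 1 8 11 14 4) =[5, 8, 1, 0, 7, 6, 2, 10, 11, 9, 3, 14, 12, 13, 4] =(0 5 6 2 1 8 11 14 4 7 10 3)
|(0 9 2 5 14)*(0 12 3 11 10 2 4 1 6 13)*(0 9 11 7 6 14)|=|(0 11 10 2 5)(1 14 12 3 7 6 13 9 4)|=45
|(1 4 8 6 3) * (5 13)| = 10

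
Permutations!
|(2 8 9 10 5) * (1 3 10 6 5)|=15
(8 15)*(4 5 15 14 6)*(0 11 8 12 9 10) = (0 11 8 14 6 4 5 15 12 9 10) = [11, 1, 2, 3, 5, 15, 4, 7, 14, 10, 0, 8, 9, 13, 6, 12]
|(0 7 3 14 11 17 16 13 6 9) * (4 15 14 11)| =9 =|(0 7 3 11 17 16 13 6 9)(4 15 14)|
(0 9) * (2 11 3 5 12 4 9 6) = (0 6 2 11 3 5 12 4 9) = [6, 1, 11, 5, 9, 12, 2, 7, 8, 0, 10, 3, 4]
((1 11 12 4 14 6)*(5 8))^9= (1 4)(5 8)(6 12)(11 14)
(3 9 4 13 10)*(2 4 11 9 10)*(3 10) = [0, 1, 4, 3, 13, 5, 6, 7, 8, 11, 10, 9, 12, 2] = (2 4 13)(9 11)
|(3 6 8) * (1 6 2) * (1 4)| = 6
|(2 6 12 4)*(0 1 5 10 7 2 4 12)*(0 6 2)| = 5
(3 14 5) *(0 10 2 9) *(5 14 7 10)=(14)(0 5 3 7 10 2 9)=[5, 1, 9, 7, 4, 3, 6, 10, 8, 0, 2, 11, 12, 13, 14]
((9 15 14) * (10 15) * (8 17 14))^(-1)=((8 17 14 9 10 15))^(-1)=(8 15 10 9 14 17)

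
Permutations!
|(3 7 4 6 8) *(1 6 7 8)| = 2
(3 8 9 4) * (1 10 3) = [0, 10, 2, 8, 1, 5, 6, 7, 9, 4, 3] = (1 10 3 8 9 4)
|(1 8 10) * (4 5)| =6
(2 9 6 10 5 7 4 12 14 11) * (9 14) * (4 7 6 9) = (2 14 11)(4 12)(5 6 10) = [0, 1, 14, 3, 12, 6, 10, 7, 8, 9, 5, 2, 4, 13, 11]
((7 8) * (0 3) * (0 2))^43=((0 3 2)(7 8))^43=(0 3 2)(7 8)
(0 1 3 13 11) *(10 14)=(0 1 3 13 11)(10 14)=[1, 3, 2, 13, 4, 5, 6, 7, 8, 9, 14, 0, 12, 11, 10]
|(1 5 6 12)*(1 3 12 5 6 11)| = |(1 6 5 11)(3 12)| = 4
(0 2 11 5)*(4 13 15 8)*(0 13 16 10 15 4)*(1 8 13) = (0 2 11 5 1 8)(4 16 10 15 13) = [2, 8, 11, 3, 16, 1, 6, 7, 0, 9, 15, 5, 12, 4, 14, 13, 10]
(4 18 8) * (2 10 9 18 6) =[0, 1, 10, 3, 6, 5, 2, 7, 4, 18, 9, 11, 12, 13, 14, 15, 16, 17, 8] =(2 10 9 18 8 4 6)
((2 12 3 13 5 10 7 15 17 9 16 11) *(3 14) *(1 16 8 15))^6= (1 3 16 13 11 5 2 10 12 7 14)(8 17)(9 15)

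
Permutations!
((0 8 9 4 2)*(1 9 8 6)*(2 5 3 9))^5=(0 6 1 2)(3 9 4 5)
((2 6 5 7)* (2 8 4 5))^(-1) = (2 6)(4 8 7 5)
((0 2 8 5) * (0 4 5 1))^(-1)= (0 1 8 2)(4 5)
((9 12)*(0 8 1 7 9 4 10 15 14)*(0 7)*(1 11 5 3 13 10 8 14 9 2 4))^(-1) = ((0 14 7 2 4 8 11 5 3 13 10 15 9 12 1))^(-1) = (0 1 12 9 15 10 13 3 5 11 8 4 2 7 14)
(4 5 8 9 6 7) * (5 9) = (4 9 6 7)(5 8) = [0, 1, 2, 3, 9, 8, 7, 4, 5, 6]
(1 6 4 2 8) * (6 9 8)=(1 9 8)(2 6 4)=[0, 9, 6, 3, 2, 5, 4, 7, 1, 8]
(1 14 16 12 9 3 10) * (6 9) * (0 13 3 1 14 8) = (0 13 3 10 14 16 12 6 9 1 8) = [13, 8, 2, 10, 4, 5, 9, 7, 0, 1, 14, 11, 6, 3, 16, 15, 12]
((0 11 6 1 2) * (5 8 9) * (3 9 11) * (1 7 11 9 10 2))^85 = (0 3 10 2)(5 8 9)(6 7 11)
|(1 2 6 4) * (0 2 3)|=6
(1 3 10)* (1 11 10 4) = (1 3 4)(10 11) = [0, 3, 2, 4, 1, 5, 6, 7, 8, 9, 11, 10]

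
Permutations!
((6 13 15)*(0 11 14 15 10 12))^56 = (15)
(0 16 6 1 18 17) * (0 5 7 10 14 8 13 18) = (0 16 6 1)(5 7 10 14 8 13 18 17) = [16, 0, 2, 3, 4, 7, 1, 10, 13, 9, 14, 11, 12, 18, 8, 15, 6, 5, 17]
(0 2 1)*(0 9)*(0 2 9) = [9, 0, 1, 3, 4, 5, 6, 7, 8, 2] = (0 9 2 1)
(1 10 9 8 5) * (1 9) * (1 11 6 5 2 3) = (1 10 11 6 5 9 8 2 3) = [0, 10, 3, 1, 4, 9, 5, 7, 2, 8, 11, 6]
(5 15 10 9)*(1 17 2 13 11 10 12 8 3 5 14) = (1 17 2 13 11 10 9 14)(3 5 15 12 8) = [0, 17, 13, 5, 4, 15, 6, 7, 3, 14, 9, 10, 8, 11, 1, 12, 16, 2]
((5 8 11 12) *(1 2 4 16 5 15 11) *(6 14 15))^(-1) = (1 8 5 16 4 2)(6 12 11 15 14)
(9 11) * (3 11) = (3 11 9) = [0, 1, 2, 11, 4, 5, 6, 7, 8, 3, 10, 9]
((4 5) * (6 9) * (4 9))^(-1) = ((4 5 9 6))^(-1) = (4 6 9 5)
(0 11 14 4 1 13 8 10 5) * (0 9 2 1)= (0 11 14 4)(1 13 8 10 5 9 2)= [11, 13, 1, 3, 0, 9, 6, 7, 10, 2, 5, 14, 12, 8, 4]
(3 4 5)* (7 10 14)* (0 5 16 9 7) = [5, 1, 2, 4, 16, 3, 6, 10, 8, 7, 14, 11, 12, 13, 0, 15, 9] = (0 5 3 4 16 9 7 10 14)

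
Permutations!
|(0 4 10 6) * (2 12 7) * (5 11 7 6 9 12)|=12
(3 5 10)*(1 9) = [0, 9, 2, 5, 4, 10, 6, 7, 8, 1, 3] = (1 9)(3 5 10)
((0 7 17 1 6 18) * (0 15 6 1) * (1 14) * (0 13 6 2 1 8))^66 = (18)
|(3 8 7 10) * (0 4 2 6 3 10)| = |(10)(0 4 2 6 3 8 7)| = 7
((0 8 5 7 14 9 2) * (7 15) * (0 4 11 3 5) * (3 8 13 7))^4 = ((0 13 7 14 9 2 4 11 8)(3 5 15))^4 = (0 9 8 14 11 7 4 13 2)(3 5 15)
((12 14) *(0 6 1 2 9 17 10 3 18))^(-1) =(0 18 3 10 17 9 2 1 6)(12 14)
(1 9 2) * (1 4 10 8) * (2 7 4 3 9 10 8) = (1 10 2 3 9 7 4 8) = [0, 10, 3, 9, 8, 5, 6, 4, 1, 7, 2]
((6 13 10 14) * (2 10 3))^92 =(2 14 13)(3 10 6)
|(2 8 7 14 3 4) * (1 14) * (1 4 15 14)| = |(2 8 7 4)(3 15 14)| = 12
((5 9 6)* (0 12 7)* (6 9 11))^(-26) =((0 12 7)(5 11 6))^(-26) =(0 12 7)(5 11 6)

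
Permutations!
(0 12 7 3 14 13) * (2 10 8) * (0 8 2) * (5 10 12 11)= (0 11 5 10 2 12 7 3 14 13 8)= [11, 1, 12, 14, 4, 10, 6, 3, 0, 9, 2, 5, 7, 8, 13]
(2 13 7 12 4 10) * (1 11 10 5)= (1 11 10 2 13 7 12 4 5)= [0, 11, 13, 3, 5, 1, 6, 12, 8, 9, 2, 10, 4, 7]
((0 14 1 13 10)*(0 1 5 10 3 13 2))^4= ((0 14 5 10 1 2)(3 13))^4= (0 1 5)(2 10 14)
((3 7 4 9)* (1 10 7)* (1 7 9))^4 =(1 7 9)(3 10 4)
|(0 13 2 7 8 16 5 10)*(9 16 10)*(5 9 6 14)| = |(0 13 2 7 8 10)(5 6 14)(9 16)| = 6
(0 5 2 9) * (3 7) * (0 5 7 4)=[7, 1, 9, 4, 0, 2, 6, 3, 8, 5]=(0 7 3 4)(2 9 5)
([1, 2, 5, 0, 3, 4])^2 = [2, 5, 4, 1, 0, 3]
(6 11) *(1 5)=(1 5)(6 11)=[0, 5, 2, 3, 4, 1, 11, 7, 8, 9, 10, 6]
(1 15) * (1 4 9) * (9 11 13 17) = [0, 15, 2, 3, 11, 5, 6, 7, 8, 1, 10, 13, 12, 17, 14, 4, 16, 9] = (1 15 4 11 13 17 9)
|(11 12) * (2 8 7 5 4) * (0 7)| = 6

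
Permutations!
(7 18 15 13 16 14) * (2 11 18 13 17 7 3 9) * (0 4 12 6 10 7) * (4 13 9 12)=(0 13 16 14 3 12 6 10 7 9 2 11 18 15 17)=[13, 1, 11, 12, 4, 5, 10, 9, 8, 2, 7, 18, 6, 16, 3, 17, 14, 0, 15]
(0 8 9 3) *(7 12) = [8, 1, 2, 0, 4, 5, 6, 12, 9, 3, 10, 11, 7] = (0 8 9 3)(7 12)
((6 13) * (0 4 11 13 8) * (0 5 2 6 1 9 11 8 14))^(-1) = (0 14 6 2 5 8 4)(1 13 11 9)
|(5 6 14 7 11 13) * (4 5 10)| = 8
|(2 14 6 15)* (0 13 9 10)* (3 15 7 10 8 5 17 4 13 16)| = 18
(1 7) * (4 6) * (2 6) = (1 7)(2 6 4) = [0, 7, 6, 3, 2, 5, 4, 1]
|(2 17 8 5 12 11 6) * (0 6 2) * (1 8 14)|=|(0 6)(1 8 5 12 11 2 17 14)|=8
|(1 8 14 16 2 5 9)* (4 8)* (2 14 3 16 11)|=10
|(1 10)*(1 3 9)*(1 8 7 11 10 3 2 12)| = 9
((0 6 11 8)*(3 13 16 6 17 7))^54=(17)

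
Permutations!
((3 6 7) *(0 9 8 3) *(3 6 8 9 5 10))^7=(10)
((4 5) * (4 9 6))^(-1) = (4 6 9 5)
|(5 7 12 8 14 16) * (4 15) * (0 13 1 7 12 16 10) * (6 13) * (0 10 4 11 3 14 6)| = 40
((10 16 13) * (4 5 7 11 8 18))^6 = (18)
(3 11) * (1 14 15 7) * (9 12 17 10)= (1 14 15 7)(3 11)(9 12 17 10)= [0, 14, 2, 11, 4, 5, 6, 1, 8, 12, 9, 3, 17, 13, 15, 7, 16, 10]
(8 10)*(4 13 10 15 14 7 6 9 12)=(4 13 10 8 15 14 7 6 9 12)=[0, 1, 2, 3, 13, 5, 9, 6, 15, 12, 8, 11, 4, 10, 7, 14]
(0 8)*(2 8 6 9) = (0 6 9 2 8) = [6, 1, 8, 3, 4, 5, 9, 7, 0, 2]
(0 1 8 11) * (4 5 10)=(0 1 8 11)(4 5 10)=[1, 8, 2, 3, 5, 10, 6, 7, 11, 9, 4, 0]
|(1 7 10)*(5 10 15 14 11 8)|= |(1 7 15 14 11 8 5 10)|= 8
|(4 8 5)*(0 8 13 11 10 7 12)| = |(0 8 5 4 13 11 10 7 12)| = 9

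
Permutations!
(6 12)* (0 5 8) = (0 5 8)(6 12) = [5, 1, 2, 3, 4, 8, 12, 7, 0, 9, 10, 11, 6]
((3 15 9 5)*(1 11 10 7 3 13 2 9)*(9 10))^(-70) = ((1 11 9 5 13 2 10 7 3 15))^(-70) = (15)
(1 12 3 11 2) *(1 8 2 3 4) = (1 12 4)(2 8)(3 11) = [0, 12, 8, 11, 1, 5, 6, 7, 2, 9, 10, 3, 4]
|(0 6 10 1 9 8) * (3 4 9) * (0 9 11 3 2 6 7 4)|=20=|(0 7 4 11 3)(1 2 6 10)(8 9)|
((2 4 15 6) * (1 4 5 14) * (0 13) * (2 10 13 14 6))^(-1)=((0 14 1 4 15 2 5 6 10 13))^(-1)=(0 13 10 6 5 2 15 4 1 14)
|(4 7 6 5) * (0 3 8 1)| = |(0 3 8 1)(4 7 6 5)| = 4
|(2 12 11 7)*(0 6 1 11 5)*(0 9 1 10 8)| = |(0 6 10 8)(1 11 7 2 12 5 9)| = 28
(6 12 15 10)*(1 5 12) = (1 5 12 15 10 6) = [0, 5, 2, 3, 4, 12, 1, 7, 8, 9, 6, 11, 15, 13, 14, 10]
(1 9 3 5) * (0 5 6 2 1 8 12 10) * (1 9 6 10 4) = (0 5 8 12 4 1 6 2 9 3 10) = [5, 6, 9, 10, 1, 8, 2, 7, 12, 3, 0, 11, 4]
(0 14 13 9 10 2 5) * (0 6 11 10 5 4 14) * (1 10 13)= (1 10 2 4 14)(5 6 11 13 9)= [0, 10, 4, 3, 14, 6, 11, 7, 8, 5, 2, 13, 12, 9, 1]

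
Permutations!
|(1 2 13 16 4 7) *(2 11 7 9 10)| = 6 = |(1 11 7)(2 13 16 4 9 10)|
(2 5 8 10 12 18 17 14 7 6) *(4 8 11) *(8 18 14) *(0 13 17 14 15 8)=(0 13 17)(2 5 11 4 18 14 7 6)(8 10 12 15)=[13, 1, 5, 3, 18, 11, 2, 6, 10, 9, 12, 4, 15, 17, 7, 8, 16, 0, 14]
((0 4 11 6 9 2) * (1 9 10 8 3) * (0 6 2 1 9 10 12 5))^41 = ((0 4 11 2 6 12 5)(1 10 8 3 9))^41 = (0 5 12 6 2 11 4)(1 10 8 3 9)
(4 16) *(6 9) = (4 16)(6 9) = [0, 1, 2, 3, 16, 5, 9, 7, 8, 6, 10, 11, 12, 13, 14, 15, 4]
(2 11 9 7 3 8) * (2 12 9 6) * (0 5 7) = (0 5 7 3 8 12 9)(2 11 6) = [5, 1, 11, 8, 4, 7, 2, 3, 12, 0, 10, 6, 9]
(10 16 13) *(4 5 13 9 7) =(4 5 13 10 16 9 7) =[0, 1, 2, 3, 5, 13, 6, 4, 8, 7, 16, 11, 12, 10, 14, 15, 9]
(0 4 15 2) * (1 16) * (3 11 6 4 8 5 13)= [8, 16, 0, 11, 15, 13, 4, 7, 5, 9, 10, 6, 12, 3, 14, 2, 1]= (0 8 5 13 3 11 6 4 15 2)(1 16)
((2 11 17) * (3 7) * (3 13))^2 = (2 17 11)(3 13 7)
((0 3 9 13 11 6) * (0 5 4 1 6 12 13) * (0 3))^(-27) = ((1 6 5 4)(3 9)(11 12 13))^(-27) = (13)(1 6 5 4)(3 9)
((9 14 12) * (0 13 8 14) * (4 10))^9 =(0 14)(4 10)(8 9)(12 13)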